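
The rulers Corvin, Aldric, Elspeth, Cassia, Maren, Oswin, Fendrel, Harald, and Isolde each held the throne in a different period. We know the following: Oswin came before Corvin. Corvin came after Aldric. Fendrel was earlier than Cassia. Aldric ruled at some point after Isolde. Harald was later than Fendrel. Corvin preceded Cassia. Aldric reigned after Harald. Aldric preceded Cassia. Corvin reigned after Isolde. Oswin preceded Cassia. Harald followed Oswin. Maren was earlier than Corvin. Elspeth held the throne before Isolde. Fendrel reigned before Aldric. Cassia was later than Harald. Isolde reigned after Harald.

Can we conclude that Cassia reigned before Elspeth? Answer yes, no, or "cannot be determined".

no

Tracing the constraints gives Elspeth → Isolde → Aldric → Cassia, so Elspeth must come before Cassia.
That means Cassia cannot be before Elspeth.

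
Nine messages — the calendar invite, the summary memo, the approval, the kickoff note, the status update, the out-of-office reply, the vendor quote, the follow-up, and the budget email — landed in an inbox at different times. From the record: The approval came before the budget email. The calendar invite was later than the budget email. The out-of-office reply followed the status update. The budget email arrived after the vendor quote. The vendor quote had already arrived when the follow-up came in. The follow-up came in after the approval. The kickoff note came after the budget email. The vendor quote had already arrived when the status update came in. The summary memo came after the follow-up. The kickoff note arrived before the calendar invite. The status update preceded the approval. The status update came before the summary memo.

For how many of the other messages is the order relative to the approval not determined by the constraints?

Forced before the approval: the status update and the vendor quote; forced after the approval: the budget email, the calendar invite, the follow-up, the kickoff note, and the summary memo.
That leaves the out-of-office reply with no forced order relative to the approval — 1.

1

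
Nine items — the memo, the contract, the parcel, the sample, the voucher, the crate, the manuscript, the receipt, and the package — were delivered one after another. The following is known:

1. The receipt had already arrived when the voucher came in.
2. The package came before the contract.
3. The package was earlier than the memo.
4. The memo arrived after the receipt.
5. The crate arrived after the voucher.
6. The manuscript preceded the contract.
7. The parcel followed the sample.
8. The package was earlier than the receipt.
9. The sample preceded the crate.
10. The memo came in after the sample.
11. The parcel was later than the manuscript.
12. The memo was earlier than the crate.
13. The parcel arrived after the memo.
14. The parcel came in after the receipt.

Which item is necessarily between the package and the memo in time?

the receipt

Tracing the constraints gives the package → the receipt → the memo, so the receipt sits after the package and before the memo.
No other item is forced both after the package and before the memo.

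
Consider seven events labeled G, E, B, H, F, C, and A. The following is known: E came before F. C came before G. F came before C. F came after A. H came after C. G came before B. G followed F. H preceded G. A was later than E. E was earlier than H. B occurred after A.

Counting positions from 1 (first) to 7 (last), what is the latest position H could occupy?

H must come before B and G — 2 events forced after it.
Everything else can be placed before H in some valid order, so H can sit as late as position 7 − 2 = 5.

5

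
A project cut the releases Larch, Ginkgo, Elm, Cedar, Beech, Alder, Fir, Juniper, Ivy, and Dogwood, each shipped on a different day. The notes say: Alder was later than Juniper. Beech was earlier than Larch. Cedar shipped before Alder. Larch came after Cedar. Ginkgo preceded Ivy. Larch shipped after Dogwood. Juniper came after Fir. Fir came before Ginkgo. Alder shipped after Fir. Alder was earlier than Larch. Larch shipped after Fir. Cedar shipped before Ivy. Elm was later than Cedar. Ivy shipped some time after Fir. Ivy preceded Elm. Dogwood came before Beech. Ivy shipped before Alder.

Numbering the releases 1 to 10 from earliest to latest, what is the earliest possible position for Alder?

Cedar, Fir, Ginkgo, Ivy, and Juniper must all come before Alder — 5 forced predecessors.
Nothing else is forced ahead of Alder, so its earliest slot is position 5 + 1 = 6.

6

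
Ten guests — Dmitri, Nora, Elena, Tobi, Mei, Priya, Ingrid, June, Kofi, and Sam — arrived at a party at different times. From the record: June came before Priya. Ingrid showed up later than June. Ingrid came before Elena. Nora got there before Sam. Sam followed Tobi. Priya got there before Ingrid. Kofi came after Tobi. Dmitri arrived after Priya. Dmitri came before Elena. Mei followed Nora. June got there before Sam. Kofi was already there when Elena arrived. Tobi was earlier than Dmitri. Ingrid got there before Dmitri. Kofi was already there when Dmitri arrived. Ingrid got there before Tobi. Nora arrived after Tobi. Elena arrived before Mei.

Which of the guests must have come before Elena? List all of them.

Directly stated before Elena: Dmitri, Ingrid, and Kofi.
June reaches Elena via June → Ingrid → Elena.
Priya reaches Elena via Priya → Dmitri → Elena.
Tobi reaches Elena via Tobi → Dmitri → Elena.
No chain forces Sam (or any of the others) ahead of Elena.

Dmitri, Ingrid, June, Kofi, Priya, Tobi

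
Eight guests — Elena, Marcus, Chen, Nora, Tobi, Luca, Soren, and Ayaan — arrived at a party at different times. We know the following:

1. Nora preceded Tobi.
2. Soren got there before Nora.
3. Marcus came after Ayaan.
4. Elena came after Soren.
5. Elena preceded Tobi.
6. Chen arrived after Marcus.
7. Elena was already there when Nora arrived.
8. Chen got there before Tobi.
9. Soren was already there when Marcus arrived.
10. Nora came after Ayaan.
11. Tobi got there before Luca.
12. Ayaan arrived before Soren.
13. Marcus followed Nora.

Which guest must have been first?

Ayaan

Ayaan has a chain of constraints placing them before every other guest, so Ayaan must be first.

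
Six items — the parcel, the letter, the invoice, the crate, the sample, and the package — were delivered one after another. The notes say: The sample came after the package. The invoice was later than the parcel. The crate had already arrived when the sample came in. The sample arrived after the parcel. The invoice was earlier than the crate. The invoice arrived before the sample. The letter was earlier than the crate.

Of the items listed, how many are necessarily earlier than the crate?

Directly stated before the crate: the invoice and the letter.
The parcel reaches the crate via the parcel → the invoice → the crate.
No chain forces the sample (or any of the others) ahead of the crate.
That's the invoice, the letter, and the parcel — 3 in all.

3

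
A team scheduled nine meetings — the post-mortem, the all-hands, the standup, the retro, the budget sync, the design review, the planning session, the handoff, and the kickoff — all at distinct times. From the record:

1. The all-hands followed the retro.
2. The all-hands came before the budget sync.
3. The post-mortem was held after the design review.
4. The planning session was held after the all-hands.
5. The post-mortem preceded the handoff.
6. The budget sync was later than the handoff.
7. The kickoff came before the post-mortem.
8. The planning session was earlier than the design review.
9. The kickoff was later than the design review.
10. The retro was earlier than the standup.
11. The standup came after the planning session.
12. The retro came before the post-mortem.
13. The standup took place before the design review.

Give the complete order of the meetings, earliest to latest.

the retro, the all-hands, the planning session, the standup, the design review, the kickoff, the post-mortem, the handoff, the budget sync

The constraints fix every adjacent pair, so only one ordering works:
the retro → the all-hands → the planning session → the standup → the design review → the kickoff → the post-mortem → the handoff → the budget sync.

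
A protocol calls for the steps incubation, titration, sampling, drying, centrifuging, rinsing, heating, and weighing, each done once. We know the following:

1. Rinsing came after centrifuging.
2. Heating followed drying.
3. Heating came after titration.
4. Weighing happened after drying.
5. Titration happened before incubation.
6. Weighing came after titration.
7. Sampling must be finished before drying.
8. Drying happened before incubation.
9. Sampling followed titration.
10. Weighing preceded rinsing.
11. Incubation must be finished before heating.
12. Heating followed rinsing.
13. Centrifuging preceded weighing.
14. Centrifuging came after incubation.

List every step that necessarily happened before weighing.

Directly stated before weighing: centrifuging, drying, and titration.
Incubation reaches weighing via incubation → centrifuging → weighing.
Sampling reaches weighing via sampling → drying → weighing.
No chain forces heating (or any of the others) ahead of weighing.

centrifuging, drying, incubation, sampling, titration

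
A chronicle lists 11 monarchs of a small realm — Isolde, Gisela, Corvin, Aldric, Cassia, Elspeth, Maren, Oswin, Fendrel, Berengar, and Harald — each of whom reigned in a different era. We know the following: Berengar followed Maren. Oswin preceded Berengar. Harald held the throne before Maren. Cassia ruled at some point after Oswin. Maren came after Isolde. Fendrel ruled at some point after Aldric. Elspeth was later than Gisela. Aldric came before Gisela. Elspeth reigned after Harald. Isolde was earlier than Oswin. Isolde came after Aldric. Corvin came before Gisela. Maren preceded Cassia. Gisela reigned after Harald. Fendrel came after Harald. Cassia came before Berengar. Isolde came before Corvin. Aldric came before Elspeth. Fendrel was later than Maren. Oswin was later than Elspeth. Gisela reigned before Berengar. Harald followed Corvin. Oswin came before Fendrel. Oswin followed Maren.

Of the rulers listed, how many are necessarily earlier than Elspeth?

Directly stated before Elspeth: Aldric, Gisela, and Harald.
Corvin reaches Elspeth via Corvin → Gisela → Elspeth.
Isolde reaches Elspeth via Isolde → Corvin → Gisela → Elspeth.
No chain forces Oswin (or any of the others) ahead of Elspeth.
That's Aldric, Corvin, Gisela, Harald, and Isolde — 5 in all.

5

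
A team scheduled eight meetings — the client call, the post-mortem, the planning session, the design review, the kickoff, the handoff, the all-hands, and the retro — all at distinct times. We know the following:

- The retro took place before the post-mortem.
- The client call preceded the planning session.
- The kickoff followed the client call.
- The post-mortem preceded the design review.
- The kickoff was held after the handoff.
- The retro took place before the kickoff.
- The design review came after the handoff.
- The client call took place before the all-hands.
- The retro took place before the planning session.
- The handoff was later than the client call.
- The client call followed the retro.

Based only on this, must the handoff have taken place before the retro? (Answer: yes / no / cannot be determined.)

Tracing the constraints gives the retro → the client call → the handoff, so the retro must come before the handoff.
That means the handoff cannot be before the retro.

no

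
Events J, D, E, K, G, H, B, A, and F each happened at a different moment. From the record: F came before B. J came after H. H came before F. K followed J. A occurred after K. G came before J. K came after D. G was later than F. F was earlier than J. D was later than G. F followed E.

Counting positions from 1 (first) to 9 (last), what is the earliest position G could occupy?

4

E, F, and H must all come before G — 3 forced predecessors.
Nothing else is forced ahead of G, so its earliest slot is position 3 + 1 = 4.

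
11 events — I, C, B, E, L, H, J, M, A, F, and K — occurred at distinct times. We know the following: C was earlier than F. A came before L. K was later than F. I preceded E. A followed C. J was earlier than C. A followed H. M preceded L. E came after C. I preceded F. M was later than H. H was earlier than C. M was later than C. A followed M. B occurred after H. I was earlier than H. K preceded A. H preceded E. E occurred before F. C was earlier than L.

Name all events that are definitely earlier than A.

C, E, F, H, I, J, K, M

Directly stated before A: C, H, K, and M.
E reaches A via E → F → K → A.
F reaches A via F → K → A.
I reaches A via I → H → A.
Likewise J reaches A by chaining the stated constraints.
No chain forces B (or any of the others) ahead of A.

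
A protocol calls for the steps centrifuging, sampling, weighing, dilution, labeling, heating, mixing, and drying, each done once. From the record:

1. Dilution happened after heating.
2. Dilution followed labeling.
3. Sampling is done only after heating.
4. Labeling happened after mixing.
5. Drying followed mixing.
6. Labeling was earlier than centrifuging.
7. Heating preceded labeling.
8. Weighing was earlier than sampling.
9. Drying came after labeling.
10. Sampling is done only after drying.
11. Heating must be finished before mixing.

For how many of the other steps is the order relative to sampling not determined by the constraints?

2

Forced before sampling: drying, heating, labeling, mixing, and weighing.
That leaves centrifuging and dilution with no forced order relative to sampling — 2.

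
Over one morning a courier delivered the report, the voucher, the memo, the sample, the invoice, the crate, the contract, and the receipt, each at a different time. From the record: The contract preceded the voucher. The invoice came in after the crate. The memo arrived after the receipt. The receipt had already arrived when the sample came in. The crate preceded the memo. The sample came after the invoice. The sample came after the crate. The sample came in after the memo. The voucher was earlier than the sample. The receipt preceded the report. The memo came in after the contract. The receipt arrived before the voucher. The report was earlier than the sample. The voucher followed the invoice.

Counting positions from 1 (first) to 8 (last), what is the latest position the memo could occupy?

7

The memo must come before the sample — 1 item forced after it.
Everything else can be placed before the memo in some valid order, so the memo can sit as late as position 8 − 1 = 7.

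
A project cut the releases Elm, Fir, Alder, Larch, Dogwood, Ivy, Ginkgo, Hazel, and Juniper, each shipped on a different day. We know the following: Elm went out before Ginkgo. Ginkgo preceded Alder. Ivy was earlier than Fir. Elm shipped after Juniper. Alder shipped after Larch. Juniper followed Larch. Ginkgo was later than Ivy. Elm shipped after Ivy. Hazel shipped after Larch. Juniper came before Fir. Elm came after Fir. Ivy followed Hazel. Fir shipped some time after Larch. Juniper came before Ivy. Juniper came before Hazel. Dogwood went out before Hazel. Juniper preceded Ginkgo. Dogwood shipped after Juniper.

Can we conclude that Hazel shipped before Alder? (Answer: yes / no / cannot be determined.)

Chain the constraints: Hazel → Ivy → Ginkgo → Alder. Each link is directly stated, so Hazel comes before Alder.

yes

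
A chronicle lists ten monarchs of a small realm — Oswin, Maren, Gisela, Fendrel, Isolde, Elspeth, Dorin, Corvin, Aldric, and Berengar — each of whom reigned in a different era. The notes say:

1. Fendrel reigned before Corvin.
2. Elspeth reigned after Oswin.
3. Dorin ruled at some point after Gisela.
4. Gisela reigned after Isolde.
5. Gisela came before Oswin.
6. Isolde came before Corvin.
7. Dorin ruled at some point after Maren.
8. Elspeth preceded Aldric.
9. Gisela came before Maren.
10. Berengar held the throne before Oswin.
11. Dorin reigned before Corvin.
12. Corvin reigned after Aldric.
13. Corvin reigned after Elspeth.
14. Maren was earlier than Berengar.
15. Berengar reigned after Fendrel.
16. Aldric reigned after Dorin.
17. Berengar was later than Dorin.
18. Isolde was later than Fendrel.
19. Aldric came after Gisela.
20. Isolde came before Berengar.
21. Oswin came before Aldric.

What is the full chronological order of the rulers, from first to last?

The constraints fix every adjacent pair, so only one ordering works:
Fendrel → Isolde → Gisela → Maren → Dorin → Berengar → Oswin → Elspeth → Aldric → Corvin.

Fendrel, Isolde, Gisela, Maren, Dorin, Berengar, Oswin, Elspeth, Aldric, Corvin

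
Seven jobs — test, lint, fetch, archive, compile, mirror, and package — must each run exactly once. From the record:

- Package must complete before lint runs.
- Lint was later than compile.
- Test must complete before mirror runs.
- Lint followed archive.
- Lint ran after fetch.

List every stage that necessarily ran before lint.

archive, compile, fetch, package

Directly stated before lint: archive, compile, fetch, and package.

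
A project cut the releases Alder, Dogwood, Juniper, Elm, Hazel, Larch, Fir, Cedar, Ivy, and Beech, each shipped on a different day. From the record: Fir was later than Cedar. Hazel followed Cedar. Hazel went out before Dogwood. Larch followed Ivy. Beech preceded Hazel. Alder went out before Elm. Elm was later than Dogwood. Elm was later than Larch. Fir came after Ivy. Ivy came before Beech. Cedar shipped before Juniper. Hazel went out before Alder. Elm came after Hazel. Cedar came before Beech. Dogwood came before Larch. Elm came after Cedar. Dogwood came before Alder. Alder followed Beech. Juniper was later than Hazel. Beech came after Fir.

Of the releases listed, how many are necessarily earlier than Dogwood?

Directly stated before Dogwood: Hazel.
Beech reaches Dogwood via Beech → Hazel → Dogwood.
Cedar reaches Dogwood via Cedar → Hazel → Dogwood.
Fir reaches Dogwood via Fir → Beech → Hazel → Dogwood.
Likewise Ivy reaches Dogwood by chaining the stated constraints.
No chain forces Larch (or any of the others) ahead of Dogwood.
That's Beech, Cedar, Fir, Hazel, and Ivy — 5 in all.

5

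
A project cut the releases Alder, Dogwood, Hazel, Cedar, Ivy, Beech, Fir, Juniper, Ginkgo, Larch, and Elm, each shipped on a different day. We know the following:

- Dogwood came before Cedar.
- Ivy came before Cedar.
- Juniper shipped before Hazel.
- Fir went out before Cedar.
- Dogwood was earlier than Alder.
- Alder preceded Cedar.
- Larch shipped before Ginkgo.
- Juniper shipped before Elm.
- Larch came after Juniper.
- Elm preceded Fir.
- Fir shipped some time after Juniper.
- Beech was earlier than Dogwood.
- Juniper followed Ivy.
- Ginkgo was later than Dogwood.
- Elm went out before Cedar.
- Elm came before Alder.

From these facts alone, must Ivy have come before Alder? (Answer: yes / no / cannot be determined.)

yes

Chain the constraints: Ivy → Juniper → Elm → Alder. Each link is directly stated, so Ivy comes before Alder.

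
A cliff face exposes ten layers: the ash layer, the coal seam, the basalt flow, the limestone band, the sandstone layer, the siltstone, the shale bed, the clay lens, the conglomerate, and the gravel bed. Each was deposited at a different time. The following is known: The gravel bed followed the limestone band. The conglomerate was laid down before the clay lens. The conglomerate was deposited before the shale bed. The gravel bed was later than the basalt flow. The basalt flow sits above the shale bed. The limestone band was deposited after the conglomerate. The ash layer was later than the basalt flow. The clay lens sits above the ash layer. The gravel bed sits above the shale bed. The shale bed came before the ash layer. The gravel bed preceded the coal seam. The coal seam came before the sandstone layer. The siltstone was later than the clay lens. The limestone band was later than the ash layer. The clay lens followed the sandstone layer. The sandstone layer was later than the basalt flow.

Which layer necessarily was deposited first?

The conglomerate has a chain of constraints placing it before every other layer, so the conglomerate must be first.

the conglomerate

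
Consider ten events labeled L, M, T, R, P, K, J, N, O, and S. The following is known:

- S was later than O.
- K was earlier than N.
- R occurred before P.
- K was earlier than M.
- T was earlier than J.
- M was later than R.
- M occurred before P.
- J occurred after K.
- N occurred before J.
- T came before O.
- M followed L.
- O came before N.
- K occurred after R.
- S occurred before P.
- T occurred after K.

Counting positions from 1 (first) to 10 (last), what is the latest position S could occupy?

S must come before P — 1 event forced after it.
Everything else can be placed before S in some valid order, so S can sit as late as position 10 − 1 = 9.

9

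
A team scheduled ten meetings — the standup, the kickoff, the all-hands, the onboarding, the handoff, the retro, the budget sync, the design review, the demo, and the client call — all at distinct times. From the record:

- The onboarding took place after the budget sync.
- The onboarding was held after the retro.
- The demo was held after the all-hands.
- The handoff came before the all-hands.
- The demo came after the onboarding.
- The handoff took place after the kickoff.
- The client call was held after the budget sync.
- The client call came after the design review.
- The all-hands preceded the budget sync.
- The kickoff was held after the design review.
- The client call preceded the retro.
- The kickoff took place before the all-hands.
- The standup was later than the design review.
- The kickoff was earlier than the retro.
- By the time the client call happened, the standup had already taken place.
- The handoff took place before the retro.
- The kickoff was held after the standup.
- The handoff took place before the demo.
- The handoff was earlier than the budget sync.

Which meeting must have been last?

Every other meeting has a chain of constraints placing it before the demo, so the demo is last.

the demo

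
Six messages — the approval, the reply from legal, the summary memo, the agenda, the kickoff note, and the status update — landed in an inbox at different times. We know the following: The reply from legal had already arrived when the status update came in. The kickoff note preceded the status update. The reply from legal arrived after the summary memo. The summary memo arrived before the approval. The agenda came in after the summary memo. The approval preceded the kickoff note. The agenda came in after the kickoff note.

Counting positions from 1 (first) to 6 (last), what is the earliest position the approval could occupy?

The summary memo must come before the approval — 1 forced predecessor.
Nothing else is forced ahead of the approval, so its earliest slot is position 1 + 1 = 2.

2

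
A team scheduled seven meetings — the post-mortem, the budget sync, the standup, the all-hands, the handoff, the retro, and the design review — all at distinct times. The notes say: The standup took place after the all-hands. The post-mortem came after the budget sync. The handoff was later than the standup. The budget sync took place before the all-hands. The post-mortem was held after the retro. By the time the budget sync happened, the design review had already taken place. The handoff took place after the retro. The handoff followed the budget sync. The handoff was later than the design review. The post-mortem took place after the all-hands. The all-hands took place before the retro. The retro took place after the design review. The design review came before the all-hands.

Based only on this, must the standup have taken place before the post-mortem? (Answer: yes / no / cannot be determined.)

cannot be determined

No chain of stated constraints runs from the standup to the post-mortem, and none runs from the post-mortem to the standup either.
So the relative order of the standup and the post-mortem is not fixed by the given facts.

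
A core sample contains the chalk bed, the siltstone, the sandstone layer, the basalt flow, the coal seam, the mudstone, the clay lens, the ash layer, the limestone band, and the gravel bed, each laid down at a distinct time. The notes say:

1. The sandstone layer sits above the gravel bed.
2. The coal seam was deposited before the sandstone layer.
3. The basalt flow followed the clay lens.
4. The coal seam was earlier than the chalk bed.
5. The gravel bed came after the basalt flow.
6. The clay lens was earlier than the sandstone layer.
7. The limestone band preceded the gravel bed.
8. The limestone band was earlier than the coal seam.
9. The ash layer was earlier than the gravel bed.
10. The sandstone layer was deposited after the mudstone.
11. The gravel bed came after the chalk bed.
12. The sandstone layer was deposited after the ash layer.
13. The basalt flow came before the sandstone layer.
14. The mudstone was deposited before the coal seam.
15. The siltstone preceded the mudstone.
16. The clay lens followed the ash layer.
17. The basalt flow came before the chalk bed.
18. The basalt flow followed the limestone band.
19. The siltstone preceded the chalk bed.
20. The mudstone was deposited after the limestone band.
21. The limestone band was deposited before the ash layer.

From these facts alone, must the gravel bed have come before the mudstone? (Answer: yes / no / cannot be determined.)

no

Tracing the constraints gives the mudstone → the coal seam → the chalk bed → the gravel bed, so the mudstone must come before the gravel bed.
That means the gravel bed cannot be before the mudstone.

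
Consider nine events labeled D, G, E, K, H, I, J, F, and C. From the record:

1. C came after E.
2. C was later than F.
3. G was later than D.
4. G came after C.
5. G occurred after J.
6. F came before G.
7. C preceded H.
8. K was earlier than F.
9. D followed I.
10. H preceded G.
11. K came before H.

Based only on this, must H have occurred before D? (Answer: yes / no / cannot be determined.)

cannot be determined

No chain of stated constraints runs from H to D, and none runs from D to H either.
So the relative order of H and D is not fixed by the given facts.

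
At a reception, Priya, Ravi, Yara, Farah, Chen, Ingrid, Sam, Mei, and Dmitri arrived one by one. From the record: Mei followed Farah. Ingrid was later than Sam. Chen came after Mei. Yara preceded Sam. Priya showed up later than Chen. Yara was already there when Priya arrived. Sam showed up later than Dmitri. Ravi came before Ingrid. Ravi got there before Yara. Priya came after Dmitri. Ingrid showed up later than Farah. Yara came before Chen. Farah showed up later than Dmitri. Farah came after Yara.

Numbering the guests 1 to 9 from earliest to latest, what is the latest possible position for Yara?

3

Yara must come before Chen, Farah, Ingrid, Mei, Priya, and Sam — 6 guests forced after them.
Everything else can be placed before Yara in some valid order, so Yara can sit as late as position 9 − 6 = 3.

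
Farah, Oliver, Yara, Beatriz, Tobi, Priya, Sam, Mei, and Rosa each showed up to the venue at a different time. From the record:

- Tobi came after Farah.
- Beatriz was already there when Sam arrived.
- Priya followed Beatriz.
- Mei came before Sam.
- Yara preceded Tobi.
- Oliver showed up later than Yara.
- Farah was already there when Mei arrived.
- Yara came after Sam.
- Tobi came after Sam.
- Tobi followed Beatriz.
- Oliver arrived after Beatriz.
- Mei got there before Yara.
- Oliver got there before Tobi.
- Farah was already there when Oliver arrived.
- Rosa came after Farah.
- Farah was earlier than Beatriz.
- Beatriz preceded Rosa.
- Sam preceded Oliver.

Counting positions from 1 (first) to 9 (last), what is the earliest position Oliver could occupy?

Beatriz, Farah, Mei, Sam, and Yara must all come before Oliver — 5 forced predecessors.
Nothing else is forced ahead of Oliver, so their earliest slot is position 5 + 1 = 6.

6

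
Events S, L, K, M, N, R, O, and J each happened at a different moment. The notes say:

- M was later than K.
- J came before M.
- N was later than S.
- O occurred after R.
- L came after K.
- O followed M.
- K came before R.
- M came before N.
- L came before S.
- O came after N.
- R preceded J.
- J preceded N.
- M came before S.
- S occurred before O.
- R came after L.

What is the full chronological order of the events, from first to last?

The constraints fix every adjacent pair, so only one ordering works:
K → L → R → J → M → S → N → O.

K, L, R, J, M, S, N, O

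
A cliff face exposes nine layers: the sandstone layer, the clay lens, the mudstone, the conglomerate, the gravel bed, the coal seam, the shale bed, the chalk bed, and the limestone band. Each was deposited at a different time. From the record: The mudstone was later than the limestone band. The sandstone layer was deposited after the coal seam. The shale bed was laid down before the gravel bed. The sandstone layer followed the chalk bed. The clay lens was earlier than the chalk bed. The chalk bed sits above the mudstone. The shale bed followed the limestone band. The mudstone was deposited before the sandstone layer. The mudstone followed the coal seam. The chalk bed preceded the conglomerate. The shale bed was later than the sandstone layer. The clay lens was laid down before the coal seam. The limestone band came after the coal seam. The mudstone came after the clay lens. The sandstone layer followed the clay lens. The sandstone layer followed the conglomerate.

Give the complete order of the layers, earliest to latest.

the clay lens, the coal seam, the limestone band, the mudstone, the chalk bed, the conglomerate, the sandstone layer, the shale bed, the gravel bed

The constraints fix every adjacent pair, so only one ordering works:
the clay lens → the coal seam → the limestone band → the mudstone → the chalk bed → the conglomerate → the sandstone layer → the shale bed → the gravel bed.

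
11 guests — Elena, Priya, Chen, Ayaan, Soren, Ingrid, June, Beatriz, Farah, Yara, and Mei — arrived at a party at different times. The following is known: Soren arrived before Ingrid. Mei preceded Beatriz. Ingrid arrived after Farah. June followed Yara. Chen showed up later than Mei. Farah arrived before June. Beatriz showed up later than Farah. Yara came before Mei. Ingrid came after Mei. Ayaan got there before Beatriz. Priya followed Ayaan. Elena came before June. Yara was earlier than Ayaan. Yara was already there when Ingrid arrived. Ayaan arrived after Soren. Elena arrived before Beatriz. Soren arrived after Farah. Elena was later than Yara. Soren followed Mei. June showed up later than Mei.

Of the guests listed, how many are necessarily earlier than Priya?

Directly stated before Priya: Ayaan.
Farah reaches Priya via Farah → Soren → Ayaan → Priya.
Mei reaches Priya via Mei → Soren → Ayaan → Priya.
Soren reaches Priya via Soren → Ayaan → Priya.
Likewise Yara reaches Priya by chaining the stated constraints.
That's Ayaan, Farah, Mei, Soren, and Yara — 5 in all.

5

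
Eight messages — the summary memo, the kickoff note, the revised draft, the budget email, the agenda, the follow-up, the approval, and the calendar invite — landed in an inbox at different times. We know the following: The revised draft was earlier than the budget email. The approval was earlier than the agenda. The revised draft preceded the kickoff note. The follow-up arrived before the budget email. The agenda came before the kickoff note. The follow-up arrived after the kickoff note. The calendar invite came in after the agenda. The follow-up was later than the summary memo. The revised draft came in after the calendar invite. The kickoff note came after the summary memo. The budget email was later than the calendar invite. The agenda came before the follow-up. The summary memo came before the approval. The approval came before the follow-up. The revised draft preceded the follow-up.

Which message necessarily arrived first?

the summary memo

The summary memo has a chain of constraints placing it before every other message, so the summary memo must be first.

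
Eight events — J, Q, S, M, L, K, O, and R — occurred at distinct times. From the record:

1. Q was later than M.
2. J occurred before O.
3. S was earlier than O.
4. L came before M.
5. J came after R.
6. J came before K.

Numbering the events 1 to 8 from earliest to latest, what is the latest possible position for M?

M must come before Q — 1 event forced after it.
Everything else can be placed before M in some valid order, so M can sit as late as position 8 − 1 = 7.

7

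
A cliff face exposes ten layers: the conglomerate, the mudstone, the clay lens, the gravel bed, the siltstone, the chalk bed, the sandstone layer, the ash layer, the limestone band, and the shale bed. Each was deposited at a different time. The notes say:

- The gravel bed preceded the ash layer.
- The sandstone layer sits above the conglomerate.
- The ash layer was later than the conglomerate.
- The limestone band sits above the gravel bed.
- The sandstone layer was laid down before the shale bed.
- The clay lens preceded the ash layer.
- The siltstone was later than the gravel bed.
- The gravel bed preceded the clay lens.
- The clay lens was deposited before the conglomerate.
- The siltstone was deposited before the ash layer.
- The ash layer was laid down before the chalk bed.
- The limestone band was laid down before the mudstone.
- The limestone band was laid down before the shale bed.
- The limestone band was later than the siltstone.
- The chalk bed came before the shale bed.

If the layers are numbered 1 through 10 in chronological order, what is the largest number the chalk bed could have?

9

The chalk bed must come before the shale bed — 1 layer forced after it.
Everything else can be placed before the chalk bed in some valid order, so the chalk bed can sit as late as position 10 − 1 = 9.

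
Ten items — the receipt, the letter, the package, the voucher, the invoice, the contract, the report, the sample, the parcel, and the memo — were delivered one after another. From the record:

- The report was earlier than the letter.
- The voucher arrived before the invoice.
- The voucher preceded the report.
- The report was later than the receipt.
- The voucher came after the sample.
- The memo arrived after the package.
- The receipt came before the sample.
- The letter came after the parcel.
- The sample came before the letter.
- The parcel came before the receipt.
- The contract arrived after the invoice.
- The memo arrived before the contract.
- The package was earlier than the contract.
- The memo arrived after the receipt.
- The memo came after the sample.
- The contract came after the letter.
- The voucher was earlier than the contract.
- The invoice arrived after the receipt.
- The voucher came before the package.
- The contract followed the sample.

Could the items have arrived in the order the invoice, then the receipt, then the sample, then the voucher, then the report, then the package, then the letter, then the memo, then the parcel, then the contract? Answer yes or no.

no

The constraints require the receipt before the invoice, but in the proposed sequence the invoice appears ahead of the receipt. That one violation is enough.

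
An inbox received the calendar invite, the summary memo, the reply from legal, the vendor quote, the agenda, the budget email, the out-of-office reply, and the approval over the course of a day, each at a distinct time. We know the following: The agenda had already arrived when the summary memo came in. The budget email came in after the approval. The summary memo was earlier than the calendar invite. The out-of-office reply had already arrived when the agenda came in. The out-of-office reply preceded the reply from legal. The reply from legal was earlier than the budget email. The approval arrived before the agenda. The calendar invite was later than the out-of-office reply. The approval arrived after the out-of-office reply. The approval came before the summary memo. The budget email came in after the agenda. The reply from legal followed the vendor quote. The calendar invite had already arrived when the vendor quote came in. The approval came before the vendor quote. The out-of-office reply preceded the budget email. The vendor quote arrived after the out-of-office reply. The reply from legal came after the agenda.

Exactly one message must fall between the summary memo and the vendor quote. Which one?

Tracing the constraints gives the summary memo → the calendar invite → the vendor quote, so the calendar invite sits after the summary memo and before the vendor quote.
No other message is forced both after the summary memo and before the vendor quote.

the calendar invite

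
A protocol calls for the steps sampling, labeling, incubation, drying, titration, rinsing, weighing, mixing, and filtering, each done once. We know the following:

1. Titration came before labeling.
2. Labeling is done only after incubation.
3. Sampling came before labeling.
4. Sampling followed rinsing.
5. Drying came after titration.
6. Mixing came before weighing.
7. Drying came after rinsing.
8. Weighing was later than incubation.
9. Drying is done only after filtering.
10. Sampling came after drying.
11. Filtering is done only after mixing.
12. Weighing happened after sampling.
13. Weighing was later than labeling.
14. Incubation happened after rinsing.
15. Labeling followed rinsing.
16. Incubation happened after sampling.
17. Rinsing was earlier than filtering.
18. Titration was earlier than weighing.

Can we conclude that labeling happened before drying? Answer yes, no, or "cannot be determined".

Tracing the constraints gives drying → sampling → labeling, so drying must come before labeling.
That means labeling cannot be before drying.

no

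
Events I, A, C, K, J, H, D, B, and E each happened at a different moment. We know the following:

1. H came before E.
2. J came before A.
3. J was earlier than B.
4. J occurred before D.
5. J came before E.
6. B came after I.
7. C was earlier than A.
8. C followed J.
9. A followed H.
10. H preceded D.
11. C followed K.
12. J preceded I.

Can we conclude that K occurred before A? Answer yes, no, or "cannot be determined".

yes

Chain the constraints: K → C → A. Each link is directly stated, so K comes before A.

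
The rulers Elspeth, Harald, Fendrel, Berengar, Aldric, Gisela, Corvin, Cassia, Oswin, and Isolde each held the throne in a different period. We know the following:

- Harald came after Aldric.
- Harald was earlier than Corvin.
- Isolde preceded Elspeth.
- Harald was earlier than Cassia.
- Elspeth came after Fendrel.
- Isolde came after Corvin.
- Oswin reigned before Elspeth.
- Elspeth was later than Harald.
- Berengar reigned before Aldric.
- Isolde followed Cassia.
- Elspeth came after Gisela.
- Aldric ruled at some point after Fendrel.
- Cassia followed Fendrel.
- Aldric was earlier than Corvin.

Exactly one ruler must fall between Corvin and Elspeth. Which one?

Isolde

Tracing the constraints gives Corvin → Isolde → Elspeth, so Isolde sits after Corvin and before Elspeth.
No other ruler is forced both after Corvin and before Elspeth.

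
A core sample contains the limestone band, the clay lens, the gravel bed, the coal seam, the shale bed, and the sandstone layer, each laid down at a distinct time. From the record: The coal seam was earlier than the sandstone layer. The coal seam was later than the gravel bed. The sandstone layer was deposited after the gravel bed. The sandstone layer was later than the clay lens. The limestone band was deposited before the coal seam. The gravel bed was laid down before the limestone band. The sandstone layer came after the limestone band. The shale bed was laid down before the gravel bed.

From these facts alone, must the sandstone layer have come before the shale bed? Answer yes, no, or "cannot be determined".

no

Tracing the constraints gives the shale bed → the gravel bed → the sandstone layer, so the shale bed must come before the sandstone layer.
That means the sandstone layer cannot be before the shale bed.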